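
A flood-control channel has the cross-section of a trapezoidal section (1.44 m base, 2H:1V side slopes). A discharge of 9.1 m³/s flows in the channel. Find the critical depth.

y_c = 1.03 m

At critical depth, Q² T / (g A³) = 1, i.e. A³/T = Q²/g = 9.1²/9.81 = 8.441.
Trying y = 1.16 m: A³/T = 13.65 — high.
Trying y = 1.03 m: A³/T = 8.426 — close enough.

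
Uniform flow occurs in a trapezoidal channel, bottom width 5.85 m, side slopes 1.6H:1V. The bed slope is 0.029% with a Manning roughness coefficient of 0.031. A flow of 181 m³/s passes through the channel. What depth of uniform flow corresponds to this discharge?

Manning's equation rearranged: A R^(2/3) = nQ / (1·√S) = 0.031 × 181 / (√0.00029) = 329.5.
Try y = 8.37 m: A R^(2/3) = 426 — too large.
Try y = 7.47 m: A R^(2/3) = 329.9 — matches.

y_n = 7.47 m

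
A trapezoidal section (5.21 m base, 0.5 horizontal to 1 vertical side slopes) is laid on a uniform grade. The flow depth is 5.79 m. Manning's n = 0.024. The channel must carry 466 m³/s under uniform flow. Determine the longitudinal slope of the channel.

With bottom width b = 5.21 m and side slope z = 0.5: A = (b + zy)y = (5.21 + 0.5×5.79)×5.79 = 46.93 m²; P = b + 2y√(1+z²) = 5.21 + 2×5.79×1.118 = 18.16 m.
Hydraulic radius R = A/P = 46.93/18.16 = 2.585 m.
From Manning's equation, S = [nQ / (1 A R^(2/3))]² = [0.024 × 466 / (1 × 46.93 × 2.585^(2/3))]² = 0.016.

S = 0.016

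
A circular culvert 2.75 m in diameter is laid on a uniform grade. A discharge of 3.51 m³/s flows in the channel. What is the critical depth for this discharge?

y_c = 0.812 m

At critical depth, Q² T / (g A³) = 1, i.e. A³/T = Q²/g = 3.51²/9.81 = 1.256.
Trying y = 0.582 m: A³/T = 0.343 — low.
Trying y = 1.01 m: A³/T = 2.919 — high.
Trying y = 0.812 m: A³/T = 1.256 — close enough.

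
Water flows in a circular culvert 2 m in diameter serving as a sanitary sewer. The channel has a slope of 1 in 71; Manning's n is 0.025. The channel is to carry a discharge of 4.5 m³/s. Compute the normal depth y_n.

Manning's equation rearranged: A R^(2/3) = nQ / (1·√S) = 0.025 × 4.5 / (√0.01408) = 0.9479.
Trying y = 1.24 m: A R^(2/3) = 1.397 — high.
Trying y = 0.819 m: A R^(2/3) = 0.6961 — low.
Trying y = 0.975 m: A R^(2/3) = 0.9477 — ≈ 0.9479.

y_n = 0.975 m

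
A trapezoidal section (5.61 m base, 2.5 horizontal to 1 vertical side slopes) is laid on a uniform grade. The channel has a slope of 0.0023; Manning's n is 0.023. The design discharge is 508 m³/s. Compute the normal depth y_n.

Manning's equation rearranged: A R^(2/3) = nQ / (1·√S) = 0.023 × 508 / (√0.0023) = 243.6.
Try y = 4.95 m: A R^(2/3) = 175.1 — low.
Try y = 6.74 m: A R^(2/3) = 356.4 — high.
Try y = 5.72 m: A R^(2/3) = 243.6 — close enough.

y_n = 5.72 m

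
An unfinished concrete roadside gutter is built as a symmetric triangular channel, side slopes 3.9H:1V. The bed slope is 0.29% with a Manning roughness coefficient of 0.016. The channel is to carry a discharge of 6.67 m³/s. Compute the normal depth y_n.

y_n = 0.93 m

Manning's equation rearranged: A R^(2/3) = nQ / (1·√S) = 0.016 × 6.67 / (√0.0029) = 1.982.
Trying y = 1.09 m: A R^(2/3) = 3.027 — over.
Trying y = 0.93 m: A R^(2/3) = 1.982 — close enough.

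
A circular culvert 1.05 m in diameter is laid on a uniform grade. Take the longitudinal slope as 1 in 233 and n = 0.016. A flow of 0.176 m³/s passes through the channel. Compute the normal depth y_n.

Manning's equation rearranged: A R^(2/3) = nQ / (1·√S) = 0.016 × 0.176 / (√0.004292) = 0.04298.
Try y = 0.274 m: A R^(2/3) = 0.05293 — too large.
Try y = 0.212 m: A R^(2/3) = 0.03169 — too small.
Try y = 0.247 m: A R^(2/3) = 0.04308 — matches.

y_n = 0.247 m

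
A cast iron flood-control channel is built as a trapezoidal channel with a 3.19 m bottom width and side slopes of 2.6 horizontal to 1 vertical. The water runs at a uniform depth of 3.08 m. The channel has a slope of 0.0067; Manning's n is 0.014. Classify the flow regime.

supercritical

With bottom width b = 3.19 m and side slope z = 2.6: A = (b + zy)y = (3.19 + 2.6×3.08)×3.08 = 34.49 m²; P = b + 2y√(1+z²) = 3.19 + 2×3.08×2.786 = 20.35 m.
Hydraulic radius R = A/P = 34.49/20.35 = 1.695 m.
V = (1/n) R^(2/3) √S = (1/0.014) × 1.695^(2/3) × √0.0067 = 8.311 m/s. Hydraulic depth D_h = A/T = 34.49/19.21 = 1.796 m.
Froude number Fr = V/√(g·D_h) = 8.311/√(9.81×1.796) = 1.98, which is greater than 1, so the flow is supercritical.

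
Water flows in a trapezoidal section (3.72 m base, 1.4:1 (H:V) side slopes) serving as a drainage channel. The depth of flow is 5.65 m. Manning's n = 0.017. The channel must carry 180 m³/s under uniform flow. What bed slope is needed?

With bottom width b = 3.72 m and side slope z = 1.4: A = (b + zy)y = (3.72 + 1.4×5.65)×5.65 = 65.71 m²; P = b + 2y√(1+z²) = 3.72 + 2×5.65×1.72 = 23.16 m.
Hydraulic radius R = A/P = 65.71/23.16 = 2.837 m.
From Manning's equation, S = [nQ / (1 A R^(2/3))]² = [0.017 × 180 / (1 × 65.71 × 2.837^(2/3))]² = 0.00054.

S = 0.00054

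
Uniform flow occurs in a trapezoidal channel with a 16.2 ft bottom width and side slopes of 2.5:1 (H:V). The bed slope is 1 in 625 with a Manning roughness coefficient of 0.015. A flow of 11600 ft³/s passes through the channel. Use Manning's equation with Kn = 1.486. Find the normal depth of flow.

Manning's equation rearranged: A R^(2/3) = nQ / (1.486·√S) = 0.015 × 11600 / (1.486 × √0.0016) = 2927.
Trying y = 10.9 ft: A R^(2/3) = 1619 — too small.
Trying y = 14.2 ft: A R^(2/3) = 2917 — ≈ 2927.

y_n = 14.2 ft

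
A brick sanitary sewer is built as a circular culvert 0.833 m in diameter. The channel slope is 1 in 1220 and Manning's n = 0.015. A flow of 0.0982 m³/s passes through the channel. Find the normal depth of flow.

y_n = 0.295 m

Manning's equation rearranged: A R^(2/3) = nQ / (1·√S) = 0.015 × 0.0982 / (√0.0008197) = 0.05145.
Trying y = 0.333 m: A R^(2/3) = 0.06445 — too large.
Trying y = 0.295 m: A R^(2/3) = 0.05147 — ≈ 0.05145.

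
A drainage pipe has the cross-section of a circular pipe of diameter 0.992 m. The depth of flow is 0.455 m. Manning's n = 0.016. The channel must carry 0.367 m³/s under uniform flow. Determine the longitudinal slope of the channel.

For a circular section of diameter D = 0.992 m at depth y = 0.455 m, the central angle is θ = 2 arccos(1 − 2y/D) = 2.976 rad. Then A = (D²/8)(θ − sin θ) = 0.3458 m² and P = Dθ/2 = 1.476 m.
Hydraulic radius R = A/P = 0.3458/1.476 = 0.2343 m.
From Manning's equation, S = [nQ / (1 A R^(2/3))]² = [0.016 × 0.367 / (1 × 0.3458 × 0.2343^(2/3))]² = 0.002.

S = 0.002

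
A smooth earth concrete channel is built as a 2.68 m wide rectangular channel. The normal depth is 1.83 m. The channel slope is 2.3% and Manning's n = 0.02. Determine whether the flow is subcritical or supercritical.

Flow area A = b·y = 2.68 × 1.83 = 4.904 m². Wetted perimeter P = b + 2y = 2.68 + 2×1.83 = 6.34 m.
Hydraulic radius R = A/P = 4.904/6.34 = 0.7736 m.
V = (1/n) R^(2/3) √S = (1/0.02) × 0.7736^(2/3) × √0.023 = 6.39 m/s. Hydraulic depth D_h = A/T = 4.904/2.68 = 1.83 m.
Froude number Fr = V/√(g·D_h) = 6.39/√(9.81×1.83) = 1.51, which is greater than 1, so the flow is supercritical.

supercritical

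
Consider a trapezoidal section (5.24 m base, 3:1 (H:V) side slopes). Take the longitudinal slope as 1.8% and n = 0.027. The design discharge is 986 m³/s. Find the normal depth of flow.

Manning's equation rearranged: A R^(2/3) = nQ / (1·√S) = 0.027 × 986 / (√0.018) = 198.4.
Try y = 4.03 m: A R^(2/3) = 120.7 — low.
Try y = 5 m: A R^(2/3) = 198.4 — matches.

y_n = 5 m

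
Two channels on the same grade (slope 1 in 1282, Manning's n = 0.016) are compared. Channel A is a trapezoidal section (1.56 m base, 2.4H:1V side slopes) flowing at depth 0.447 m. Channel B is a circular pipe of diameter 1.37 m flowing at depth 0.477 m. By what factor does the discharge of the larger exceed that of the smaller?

Channel A: With bottom width b = 1.56 m and side slope z = 2.4: A = (b + zy)y = (1.56 + 2.4×0.447)×0.447 = 1.177 m²; P = b + 2y√(1+z²) = 1.56 + 2×0.447×2.6 = 3.884 m. Hydraulic radius R = A/P = 1.177/3.884 = 0.303 m. Q_A = (1/0.016)·1.177·0.303^(2/3)·√0.00078 = 0.9267 m³/s.
Channel B: For a circular section of diameter D = 1.37 m at depth y = 0.477 m, the central angle is θ = 2 arccos(1 − 2y/D) = 2.525 rad. Then A = (D²/8)(θ − sin θ) = 0.4565 m² and P = Dθ/2 = 1.729 m. Hydraulic radius R = A/P = 0.4565/1.729 = 0.264 m. Q_B = (1/0.016)·0.4565·0.264^(2/3)·√0.00078 = 0.328 m³/s.
The larger discharge is 0.9267 m³/s and the smaller is 0.328 m³/s; the ratio is 2.83.

2.83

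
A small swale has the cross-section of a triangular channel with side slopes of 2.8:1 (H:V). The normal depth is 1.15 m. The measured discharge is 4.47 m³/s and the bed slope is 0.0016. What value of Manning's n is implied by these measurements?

n = 0.022

For a triangular section with side slope z = 2.8: A = zy² = 2.8×1.15² = 3.703 m²; P = 2y√(1+z²) = 2×1.15×2.973 = 6.838 m.
Hydraulic radius R = A/P = 3.703/6.838 = 0.5415 m.
Rearranging Manning's equation: n = (1/Q) A R^(2/3) S^(1/2) = (1/4.47) × 3.703 × 0.5415^(2/3) × √0.0016 = 0.022.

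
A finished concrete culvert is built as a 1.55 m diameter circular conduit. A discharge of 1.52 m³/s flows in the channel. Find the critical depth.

y_c = 0.623 m

At critical depth, Q² T / (g A³) = 1, i.e. A³/T = Q²/g = 1.52²/9.81 = 0.2355.
At y = 0.686 m: A³/T = 0.3398 — over.
At y = 0.482 m: A³/T = 0.08731 — short.
At y = 0.623 m: A³/T = 0.2349 — close enough.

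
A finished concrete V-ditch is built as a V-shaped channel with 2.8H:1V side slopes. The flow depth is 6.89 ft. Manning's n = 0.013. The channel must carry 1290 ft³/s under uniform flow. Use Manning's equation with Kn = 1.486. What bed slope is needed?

S = 0.0015

For a triangular section with side slope z = 2.8: A = zy² = 2.8×6.89² = 132.9 ft²; P = 2y√(1+z²) = 2×6.89×2.973 = 40.97 ft.
Hydraulic radius R = A/P = 132.9/40.97 = 3.244 ft.
From Manning's equation, S = [nQ / (1.486 A R^(2/3))]² = [0.013 × 1290 / (1.486 × 132.9 × 3.244^(2/3))]² = 0.0015.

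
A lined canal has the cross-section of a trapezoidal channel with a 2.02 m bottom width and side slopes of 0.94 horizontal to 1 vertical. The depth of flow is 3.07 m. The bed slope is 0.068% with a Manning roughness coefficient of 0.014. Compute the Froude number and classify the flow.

With bottom width b = 2.02 m and side slope z = 0.94: A = (b + zy)y = (2.02 + 0.94×3.07)×3.07 = 15.06 m²; P = b + 2y√(1+z²) = 2.02 + 2×3.07×1.372 = 10.45 m.
Hydraulic radius R = A/P = 15.06/10.45 = 1.442 m.
V = (1/n) R^(2/3) √S = (1/0.014) × 1.442^(2/3) × √0.00068 = 2.377 m/s. Hydraulic depth D_h = A/T = 15.06/7.792 = 1.933 m.
Froude number Fr = V/√(g·D_h) = 2.377/√(9.81×1.933) = 0.546, which is less than 1, so the flow is subcritical.

subcritical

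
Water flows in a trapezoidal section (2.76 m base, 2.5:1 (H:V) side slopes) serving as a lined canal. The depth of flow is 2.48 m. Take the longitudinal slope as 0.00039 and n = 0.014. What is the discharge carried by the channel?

With bottom width b = 2.76 m and side slope z = 2.5: A = (b + zy)y = (2.76 + 2.5×2.48)×2.48 = 22.22 m²; P = b + 2y√(1+z²) = 2.76 + 2×2.48×2.693 = 16.12 m.
Hydraulic radius R = A/P = 22.22/16.12 = 1.379 m.
Manning's equation: Q = (1/n) A R^(2/3) S^(1/2) = (1/0.014) × 22.22 × 1.379^(2/3) × 0.00039^(1/2) = 38.8 m³/s.

Q = 38.8 m³/s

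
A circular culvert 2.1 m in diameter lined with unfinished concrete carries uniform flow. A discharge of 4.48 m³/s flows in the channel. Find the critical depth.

y_c = 0.999 m

At critical depth, Q² T / (g A³) = 1, i.e. A³/T = Q²/g = 4.48²/9.81 = 2.046.
Try y = 1.22 m: A³/T = 4.388 — over.
Try y = 0.715 m: A³/T = 0.5659 — short.
Try y = 0.999 m: A³/T = 2.045 — matches.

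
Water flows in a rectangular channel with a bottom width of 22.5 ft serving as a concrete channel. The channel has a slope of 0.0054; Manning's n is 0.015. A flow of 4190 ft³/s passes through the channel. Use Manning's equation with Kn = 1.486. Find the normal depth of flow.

y_n = 8.82 ft

Manning's equation rearranged: A R^(2/3) = nQ / (1.486·√S) = 0.015 × 4190 / (1.486 × √0.0054) = 575.6.
Try y = 10.2 ft: A R^(2/3) = 702 — high.
Try y = 7.93 ft: A R^(2/3) = 497.2 — low.
Try y = 8.82 ft: A R^(2/3) = 575.9 — close enough.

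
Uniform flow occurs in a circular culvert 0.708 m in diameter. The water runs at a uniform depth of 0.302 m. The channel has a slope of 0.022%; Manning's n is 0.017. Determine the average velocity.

V = 0.256 m/s

For a circular section of diameter D = 0.708 m at depth y = 0.302 m, the central angle is θ = 2 arccos(1 − 2y/D) = 2.847 rad. Then A = (D²/8)(θ − sin θ) = 0.1602 m² and P = Dθ/2 = 1.008 m.
Hydraulic radius R = A/P = 0.1602/1.008 = 0.1589 m.
From Manning's equation, V = (1/n) R^(2/3) S^(1/2) = (1/0.017) × 0.1589^(2/3) × 0.00022^(1/2) = 0.256 m/s.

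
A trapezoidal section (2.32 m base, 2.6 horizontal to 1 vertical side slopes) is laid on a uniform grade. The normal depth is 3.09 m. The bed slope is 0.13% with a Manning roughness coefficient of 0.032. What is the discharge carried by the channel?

Q = 50.1 m³/s

With bottom width b = 2.32 m and side slope z = 2.6: A = (b + zy)y = (2.32 + 2.6×3.09)×3.09 = 31.99 m²; P = b + 2y√(1+z²) = 2.32 + 2×3.09×2.786 = 19.54 m.
Hydraulic radius R = A/P = 31.99/19.54 = 1.638 m.
Manning's equation: Q = (1/n) A R^(2/3) S^(1/2) = (1/0.032) × 31.99 × 1.638^(2/3) × 0.0013^(1/2) = 50.1 m³/s.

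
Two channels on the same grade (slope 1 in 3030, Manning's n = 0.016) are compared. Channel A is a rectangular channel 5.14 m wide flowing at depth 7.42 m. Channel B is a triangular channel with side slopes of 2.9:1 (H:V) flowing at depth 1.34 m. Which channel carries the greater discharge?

Channel A: Flow area A = b·y = 5.14 × 7.42 = 38.14 m². Wetted perimeter P = b + 2y = 5.14 + 2×7.42 = 19.98 m. Hydraulic radius R = A/P = 38.14/19.98 = 1.909 m. Q_A = (1/0.016)·38.14·1.909^(2/3)·√0.00033 = 66.64 m³/s.
Channel B: For a triangular section with side slope z = 2.9: A = zy² = 2.9×1.34² = 5.207 m²; P = 2y√(1+z²) = 2×1.34×3.068 = 8.221 m. Hydraulic radius R = A/P = 5.207/8.221 = 0.6334 m. Q_B = (1/0.016)·5.207·0.6334^(2/3)·√0.00033 = 4.361 m³/s.
Q_A = 66.64 m³/s vs Q_B = 4.361 m³/s, so channel A carries more.

channel A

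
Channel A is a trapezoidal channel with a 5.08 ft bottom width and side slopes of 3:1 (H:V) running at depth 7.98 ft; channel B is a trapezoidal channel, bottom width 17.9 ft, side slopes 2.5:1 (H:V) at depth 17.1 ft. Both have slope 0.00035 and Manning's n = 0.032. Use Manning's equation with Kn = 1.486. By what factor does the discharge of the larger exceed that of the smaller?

Channel A: With bottom width b = 5.08 ft and side slope z = 3: A = (b + zy)y = (5.08 + 3×7.98)×7.98 = 231.6 ft²; P = b + 2y√(1+z²) = 5.08 + 2×7.98×3.162 = 55.55 ft. Hydraulic radius R = A/P = 231.6/55.55 = 4.169 ft. Q_A = (1.486/0.032)·231.6·4.169^(2/3)·√0.00035 = 521.1 ft³/s.
Channel B: With bottom width b = 17.9 ft and side slope z = 2.5: A = (b + zy)y = (17.9 + 2.5×17.1)×17.1 = 1037 ft²; P = b + 2y√(1+z²) = 17.9 + 2×17.1×2.693 = 110 ft. Hydraulic radius R = A/P = 1037/110 = 9.429 ft. Q_B = (1.486/0.032)·1037·9.429^(2/3)·√0.00035 = 4022 ft³/s.
The larger discharge is 4022 ft³/s and the smaller is 521.1 ft³/s; the ratio is 7.72.

7.72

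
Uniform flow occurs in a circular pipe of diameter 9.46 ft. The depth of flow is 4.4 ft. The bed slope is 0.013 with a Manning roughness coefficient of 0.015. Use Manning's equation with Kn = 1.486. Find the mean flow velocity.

For a circular section of diameter D = 9.46 ft at depth y = 4.4 ft, the central angle is θ = 2 arccos(1 − 2y/D) = 3.002 rad. Then A = (D²/8)(θ − sin θ) = 32.02 ft² and P = Dθ/2 = 14.2 ft.
Hydraulic radius R = A/P = 32.02/14.2 = 2.255 ft.
From Manning's equation, V = (1.486/n) R^(2/3) S^(1/2) = (1.486/0.015) × 2.255^(2/3) × 0.013^(1/2) = 19.4 ft/s.

V = 19.4 ft/s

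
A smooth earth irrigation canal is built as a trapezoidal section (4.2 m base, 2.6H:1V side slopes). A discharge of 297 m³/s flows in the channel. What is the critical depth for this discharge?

y_c = 4.11 m

At critical depth, Q² T / (g A³) = 1, i.e. A³/T = Q²/g = 297²/9.81 = 8992.
Try y = 5.19 m: A³/T = 24830 — too large.
Try y = 4.11 m: A³/T = 8956 — ≈ 8992.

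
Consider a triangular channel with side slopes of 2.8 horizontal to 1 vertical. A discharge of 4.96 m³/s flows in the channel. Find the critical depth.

y_c = 0.915 m

At critical depth, Q² T / (g A³) = 1, i.e. A³/T = Q²/g = 4.96²/9.81 = 2.508.
Trying y = 1.17 m: A³/T = 8.594 — over.
Trying y = 0.624 m: A³/T = 0.3709 — short.
Trying y = 0.915 m: A³/T = 2.514 — ≈ 2.508.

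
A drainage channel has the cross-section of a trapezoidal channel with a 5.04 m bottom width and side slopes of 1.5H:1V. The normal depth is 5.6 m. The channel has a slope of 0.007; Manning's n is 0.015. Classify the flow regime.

supercritical

With bottom width b = 5.04 m and side slope z = 1.5: A = (b + zy)y = (5.04 + 1.5×5.6)×5.6 = 75.26 m²; P = b + 2y√(1+z²) = 5.04 + 2×5.6×1.803 = 25.23 m.
Hydraulic radius R = A/P = 75.26/25.23 = 2.983 m.
V = (1/n) R^(2/3) √S = (1/0.015) × 2.983^(2/3) × √0.007 = 11.56 m/s. Hydraulic depth D_h = A/T = 75.26/21.84 = 3.446 m.
Froude number Fr = V/√(g·D_h) = 11.56/√(9.81×3.446) = 1.99, which is greater than 1, so the flow is supercritical.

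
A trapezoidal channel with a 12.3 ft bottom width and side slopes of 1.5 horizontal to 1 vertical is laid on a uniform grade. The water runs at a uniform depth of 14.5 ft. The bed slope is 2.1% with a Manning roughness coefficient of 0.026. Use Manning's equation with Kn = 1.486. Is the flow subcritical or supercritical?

supercritical

With bottom width b = 12.3 ft and side slope z = 1.5: A = (b + zy)y = (12.3 + 1.5×14.5)×14.5 = 493.7 ft²; P = b + 2y√(1+z²) = 12.3 + 2×14.5×1.803 = 64.58 ft.
Hydraulic radius R = A/P = 493.7/64.58 = 7.645 ft.
V = (1.486/n) R^(2/3) √S = (1.486/0.026) × 7.645^(2/3) × √0.021 = 32.14 ft/s. Hydraulic depth D_h = A/T = 493.7/55.8 = 8.848 ft.
Froude number Fr = V/√(g·D_h) = 32.14/√(32.2×8.848) = 1.9, which is greater than 1, so the flow is supercritical.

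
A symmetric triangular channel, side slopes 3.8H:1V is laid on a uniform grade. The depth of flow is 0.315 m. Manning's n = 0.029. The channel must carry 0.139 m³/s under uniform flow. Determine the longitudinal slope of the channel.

For a triangular section with side slope z = 3.8: A = zy² = 3.8×0.315² = 0.3771 m²; P = 2y√(1+z²) = 2×0.315×3.929 = 2.476 m.
Hydraulic radius R = A/P = 0.3771/2.476 = 0.1523 m.
From Manning's equation, S = [nQ / (1 A R^(2/3))]² = [0.029 × 0.139 / (1 × 0.3771 × 0.1523^(2/3))]² = 0.00141.

S = 0.00141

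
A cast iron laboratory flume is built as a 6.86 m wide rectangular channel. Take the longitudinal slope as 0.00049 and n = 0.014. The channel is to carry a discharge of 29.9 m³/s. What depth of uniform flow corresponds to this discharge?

Manning's equation rearranged: A R^(2/3) = nQ / (1·√S) = 0.014 × 29.9 / (√0.00049) = 18.91.
At y = 1.95 m: A R^(2/3) = 15.47 — short.
At y = 2.69 m: A R^(2/3) = 24.26 — over.
At y = 2.25 m: A R^(2/3) = 18.93 — matches.

y_n = 2.25 m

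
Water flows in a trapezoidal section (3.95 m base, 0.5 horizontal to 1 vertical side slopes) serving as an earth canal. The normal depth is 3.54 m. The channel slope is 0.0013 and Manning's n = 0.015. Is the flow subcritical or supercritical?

subcritical

With bottom width b = 3.95 m and side slope z = 0.5: A = (b + zy)y = (3.95 + 0.5×3.54)×3.54 = 20.25 m²; P = b + 2y√(1+z²) = 3.95 + 2×3.54×1.118 = 11.87 m.
Hydraulic radius R = A/P = 20.25/11.87 = 1.707 m.
V = (1/n) R^(2/3) √S = (1/0.015) × 1.707^(2/3) × √0.0013 = 3.433 m/s. Hydraulic depth D_h = A/T = 20.25/7.49 = 2.703 m.
Froude number Fr = V/√(g·D_h) = 3.433/√(9.81×2.703) = 0.667, which is less than 1, so the flow is subcritical.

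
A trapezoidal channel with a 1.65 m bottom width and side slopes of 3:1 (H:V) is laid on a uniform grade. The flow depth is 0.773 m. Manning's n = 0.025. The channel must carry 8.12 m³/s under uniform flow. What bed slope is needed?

With bottom width b = 1.65 m and side slope z = 3: A = (b + zy)y = (1.65 + 3×0.773)×0.773 = 3.068 m²; P = b + 2y√(1+z²) = 1.65 + 2×0.773×3.162 = 6.539 m.
Hydraulic radius R = A/P = 3.068/6.539 = 0.4692 m.
From Manning's equation, S = [nQ / (1 A R^(2/3))]² = [0.025 × 8.12 / (1 × 3.068 × 0.4692^(2/3))]² = 0.012.

S = 0.012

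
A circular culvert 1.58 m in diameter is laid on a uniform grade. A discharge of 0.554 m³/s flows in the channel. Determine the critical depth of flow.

y_c = 0.368 m

At critical depth, Q² T / (g A³) = 1, i.e. A³/T = Q²/g = 0.554²/9.81 = 0.03129.
Trying y = 0.288 m: A³/T = 0.01196 — short.
Trying y = 0.405 m: A³/T = 0.04537 — over.
Trying y = 0.368 m: A³/T = 0.03123 — ≈ 0.03129.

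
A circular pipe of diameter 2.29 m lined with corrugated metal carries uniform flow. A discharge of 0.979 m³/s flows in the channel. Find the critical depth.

At critical depth, Q² T / (g A³) = 1, i.e. A³/T = Q²/g = 0.979²/9.81 = 0.0977.
Try y = 0.502 m: A³/T = 0.1576 — over.
Try y = 0.394 m: A³/T = 0.06098 — short.
Try y = 0.444 m: A³/T = 0.09747 — close enough.

y_c = 0.444 m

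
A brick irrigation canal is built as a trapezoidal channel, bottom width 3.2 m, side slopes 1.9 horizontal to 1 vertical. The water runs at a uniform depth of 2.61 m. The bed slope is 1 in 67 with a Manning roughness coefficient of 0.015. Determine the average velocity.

With bottom width b = 3.2 m and side slope z = 1.9: A = (b + zy)y = (3.2 + 1.9×2.61)×2.61 = 21.29 m²; P = b + 2y√(1+z²) = 3.2 + 2×2.61×2.147 = 14.41 m.
Hydraulic radius R = A/P = 21.29/14.41 = 1.478 m.
From Manning's equation, V = (1/n) R^(2/3) S^(1/2) = (1/0.015) × 1.478^(2/3) × 0.01493^(1/2) = 10.6 m/s.

V = 10.6 m/s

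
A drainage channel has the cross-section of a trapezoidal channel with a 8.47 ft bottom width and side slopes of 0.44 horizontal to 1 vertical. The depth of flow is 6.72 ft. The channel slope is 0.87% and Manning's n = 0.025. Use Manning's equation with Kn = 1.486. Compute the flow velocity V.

V = 12.3 ft/s

With bottom width b = 8.47 ft and side slope z = 0.44: A = (b + zy)y = (8.47 + 0.44×6.72)×6.72 = 76.79 ft²; P = b + 2y√(1+z²) = 8.47 + 2×6.72×1.093 = 23.15 ft.
Hydraulic radius R = A/P = 76.79/23.15 = 3.316 ft.
From Manning's equation, V = (1.486/n) R^(2/3) S^(1/2) = (1.486/0.025) × 3.316^(2/3) × 0.0087^(1/2) = 12.3 ft/s.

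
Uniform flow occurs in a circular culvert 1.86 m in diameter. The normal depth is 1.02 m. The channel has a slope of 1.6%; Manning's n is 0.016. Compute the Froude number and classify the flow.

supercritical

For a circular section of diameter D = 1.86 m at depth y = 1.02 m, the central angle is θ = 2 arccos(1 − 2y/D) = 3.335 rad. Then A = (D²/8)(θ − sin θ) = 1.526 m² and P = Dθ/2 = 3.102 m.
Hydraulic radius R = A/P = 1.526/3.102 = 0.4919 m.
V = (1/n) R^(2/3) √S = (1/0.016) × 0.4919^(2/3) × √0.016 = 4.926 m/s. Hydraulic depth D_h = A/T = 1.526/1.851 = 0.8241 m.
Froude number Fr = V/√(g·D_h) = 4.926/√(9.81×0.8241) = 1.73, which is greater than 1, so the flow is supercritical.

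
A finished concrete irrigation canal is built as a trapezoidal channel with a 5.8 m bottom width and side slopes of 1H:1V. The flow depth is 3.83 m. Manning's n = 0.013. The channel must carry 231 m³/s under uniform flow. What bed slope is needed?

With bottom width b = 5.8 m and side slope z = 1: A = (b + zy)y = (5.8 + 1×3.83)×3.83 = 36.88 m²; P = b + 2y√(1+z²) = 5.8 + 2×3.83×1.414 = 16.63 m.
Hydraulic radius R = A/P = 36.88/16.63 = 2.217 m.
From Manning's equation, S = [nQ / (1 A R^(2/3))]² = [0.013 × 231 / (1 × 36.88 × 2.217^(2/3))]² = 0.00229.

S = 0.00229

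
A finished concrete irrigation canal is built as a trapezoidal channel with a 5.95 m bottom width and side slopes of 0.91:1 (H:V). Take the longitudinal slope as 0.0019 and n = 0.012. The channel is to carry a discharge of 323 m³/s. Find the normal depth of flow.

Manning's equation rearranged: A R^(2/3) = nQ / (1·√S) = 0.012 × 323 / (√0.0019) = 88.92.
Try y = 3.85 m: A R^(2/3) = 62.02 — too small.
Try y = 5.56 m: A R^(2/3) = 125 — too large.
Try y = 4.66 m: A R^(2/3) = 88.86 — matches.

y_n = 4.66 m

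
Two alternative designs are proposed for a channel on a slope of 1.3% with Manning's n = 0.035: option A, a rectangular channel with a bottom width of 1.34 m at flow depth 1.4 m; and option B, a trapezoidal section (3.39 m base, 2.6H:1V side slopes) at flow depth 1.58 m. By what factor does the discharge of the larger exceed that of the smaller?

Channel A: Flow area A = b·y = 1.34 × 1.4 = 1.876 m². Wetted perimeter P = b + 2y = 1.34 + 2×1.4 = 4.14 m. Hydraulic radius R = A/P = 1.876/4.14 = 0.4531 m. Q_A = (1/0.035)·1.876·0.4531^(2/3)·√0.013 = 3.605 m³/s.
Channel B: With bottom width b = 3.39 m and side slope z = 2.6: A = (b + zy)y = (3.39 + 2.6×1.58)×1.58 = 11.85 m²; P = b + 2y√(1+z²) = 3.39 + 2×1.58×2.786 = 12.19 m. Hydraulic radius R = A/P = 11.85/12.19 = 0.9716 m. Q_B = (1/0.035)·11.85·0.9716^(2/3)·√0.013 = 37.86 m³/s.
The larger discharge is 37.86 m³/s and the smaller is 3.605 m³/s; the ratio is 10.5.

10.5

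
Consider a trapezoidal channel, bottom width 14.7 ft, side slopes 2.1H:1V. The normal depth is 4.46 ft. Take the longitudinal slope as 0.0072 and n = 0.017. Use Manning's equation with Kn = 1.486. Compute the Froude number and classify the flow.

With bottom width b = 14.7 ft and side slope z = 2.1: A = (b + zy)y = (14.7 + 2.1×4.46)×4.46 = 107.3 ft²; P = b + 2y√(1+z²) = 14.7 + 2×4.46×2.326 = 35.45 ft.
Hydraulic radius R = A/P = 107.3/35.45 = 3.028 ft.
V = (1.486/n) R^(2/3) √S = (1.486/0.017) × 3.028^(2/3) × √0.0072 = 15.52 ft/s. Hydraulic depth D_h = A/T = 107.3/33.43 = 3.211 ft.
Froude number Fr = V/√(g·D_h) = 15.52/√(32.2×3.211) = 1.53, which is greater than 1, so the flow is supercritical.

supercritical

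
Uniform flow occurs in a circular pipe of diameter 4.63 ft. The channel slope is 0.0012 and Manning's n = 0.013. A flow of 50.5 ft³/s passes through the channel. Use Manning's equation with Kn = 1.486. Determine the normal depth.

y_n = 2.82 ft

Manning's equation rearranged: A R^(2/3) = nQ / (1.486·√S) = 0.013 × 50.5 / (1.486 × √0.0012) = 12.75.
At y = 2.16 ft: A R^(2/3) = 8.237 — low.
At y = 3.07 ft: A R^(2/3) = 14.44 — high.
At y = 2.82 ft: A R^(2/3) = 12.76 — close enough.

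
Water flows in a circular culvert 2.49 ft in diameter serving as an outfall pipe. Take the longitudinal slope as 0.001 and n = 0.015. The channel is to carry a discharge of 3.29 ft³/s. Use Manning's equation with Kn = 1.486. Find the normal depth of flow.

y_n = 0.928 ft

Manning's equation rearranged: A R^(2/3) = nQ / (1.486·√S) = 0.015 × 3.29 / (1.486 × √0.001) = 1.05.
Trying y = 1.06 ft: A R^(2/3) = 1.339 — too large.
Trying y = 0.818 ft: A R^(2/3) = 0.8278 — too small.
Trying y = 0.928 ft: A R^(2/3) = 1.05 — close enough.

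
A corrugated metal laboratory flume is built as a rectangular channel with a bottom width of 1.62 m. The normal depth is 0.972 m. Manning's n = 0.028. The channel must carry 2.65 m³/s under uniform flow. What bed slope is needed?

Flow area A = b·y = 1.62 × 0.972 = 1.575 m². Wetted perimeter P = b + 2y = 1.62 + 2×0.972 = 3.564 m.
Hydraulic radius R = A/P = 1.575/3.564 = 0.4418 m.
From Manning's equation, S = [nQ / (1 A R^(2/3))]² = [0.028 × 2.65 / (1 × 1.575 × 0.4418^(2/3))]² = 0.0066.

S = 0.0066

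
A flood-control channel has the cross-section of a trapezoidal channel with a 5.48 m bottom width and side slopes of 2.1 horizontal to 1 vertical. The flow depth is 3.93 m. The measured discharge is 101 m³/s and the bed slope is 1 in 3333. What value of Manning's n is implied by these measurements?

With bottom width b = 5.48 m and side slope z = 2.1: A = (b + zy)y = (5.48 + 2.1×3.93)×3.93 = 53.97 m²; P = b + 2y√(1+z²) = 5.48 + 2×3.93×2.326 = 23.76 m.
Hydraulic radius R = A/P = 53.97/23.76 = 2.271 m.
Rearranging Manning's equation: n = (1/Q) A R^(2/3) S^(1/2) = (1/101) × 53.97 × 2.271^(2/3) × √0.0003 = 0.016.

n = 0.016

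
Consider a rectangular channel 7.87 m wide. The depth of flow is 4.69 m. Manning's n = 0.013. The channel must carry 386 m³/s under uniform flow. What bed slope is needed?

S = 0.0067

Flow area A = b·y = 7.87 × 4.69 = 36.91 m². Wetted perimeter P = b + 2y = 7.87 + 2×4.69 = 17.25 m.
Hydraulic radius R = A/P = 36.91/17.25 = 2.14 m.
From Manning's equation, S = [nQ / (1 A R^(2/3))]² = [0.013 × 386 / (1 × 36.91 × 2.14^(2/3))]² = 0.0067.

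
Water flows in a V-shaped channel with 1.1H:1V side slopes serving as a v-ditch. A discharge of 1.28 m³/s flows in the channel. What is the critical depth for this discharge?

At critical depth, Q² T / (g A³) = 1, i.e. A³/T = Q²/g = 1.28²/9.81 = 0.167.
At y = 0.652 m: A³/T = 0.07128 — too small.
At y = 0.979 m: A³/T = 0.5441 — too large.
At y = 0.773 m: A³/T = 0.167 — matches.

y_c = 0.773 m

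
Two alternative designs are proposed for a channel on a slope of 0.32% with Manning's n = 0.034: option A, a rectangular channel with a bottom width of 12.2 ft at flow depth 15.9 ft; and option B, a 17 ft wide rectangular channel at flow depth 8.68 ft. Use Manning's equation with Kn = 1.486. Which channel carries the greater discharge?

channel A

Channel A: Flow area A = b·y = 12.2 × 15.9 = 194 ft². Wetted perimeter P = b + 2y = 12.2 + 2×15.9 = 44 ft. Hydraulic radius R = A/P = 194/44 = 4.409 ft. Q_A = (1.486/0.034)·194·4.409^(2/3)·√0.0032 = 1289 ft³/s.
Channel B: Flow area A = b·y = 17 × 8.68 = 147.6 ft². Wetted perimeter P = b + 2y = 17 + 2×8.68 = 34.36 ft. Hydraulic radius R = A/P = 147.6/34.36 = 4.295 ft. Q_B = (1.486/0.034)·147.6·4.295^(2/3)·√0.0032 = 963.9 ft³/s.
Q_A = 1289 ft³/s vs Q_B = 963.9 ft³/s, so channel A carries more.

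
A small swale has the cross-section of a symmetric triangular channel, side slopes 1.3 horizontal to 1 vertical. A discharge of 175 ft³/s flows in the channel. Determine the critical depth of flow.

y_c = 4.08 ft

At critical depth, Q² T / (g A³) = 1, i.e. A³/T = Q²/g = 175²/32.2 = 951.1.
Trying y = 3.4 ft: A³/T = 383.9 — low.
Trying y = 4.73 ft: A³/T = 2001 — high.
Trying y = 4.08 ft: A³/T = 955.3 — ≈ 951.1.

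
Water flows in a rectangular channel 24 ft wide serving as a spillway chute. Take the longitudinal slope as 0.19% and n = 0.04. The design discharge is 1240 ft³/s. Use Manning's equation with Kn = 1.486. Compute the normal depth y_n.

y_n = 10.2 ft

Manning's equation rearranged: A R^(2/3) = nQ / (1.486·√S) = 0.04 × 1240 / (1.486 × √0.0019) = 765.7.
Trying y = 11.8 ft: A R^(2/3) = 929.9 — high.
Trying y = 9.13 ft: A R^(2/3) = 656.4 — low.
Trying y = 10.2 ft: A R^(2/3) = 764 — ≈ 765.7.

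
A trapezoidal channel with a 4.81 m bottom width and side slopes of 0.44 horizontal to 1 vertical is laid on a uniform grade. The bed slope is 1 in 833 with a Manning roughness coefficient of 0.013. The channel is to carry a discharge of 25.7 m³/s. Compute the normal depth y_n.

Manning's equation rearranged: A R^(2/3) = nQ / (1·√S) = 0.013 × 25.7 / (√0.0012) = 9.643.
Trying y = 1.83 m: A R^(2/3) = 11.39 — too large.
Trying y = 1.44 m: A R^(2/3) = 7.761 — too small.
Trying y = 1.65 m: A R^(2/3) = 9.648 — close enough.

y_n = 1.65 m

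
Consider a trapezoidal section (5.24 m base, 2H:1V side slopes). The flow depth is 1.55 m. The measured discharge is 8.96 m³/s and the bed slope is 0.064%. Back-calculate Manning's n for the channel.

With bottom width b = 5.24 m and side slope z = 2: A = (b + zy)y = (5.24 + 2×1.55)×1.55 = 12.93 m²; P = b + 2y√(1+z²) = 5.24 + 2×1.55×2.236 = 12.17 m.
Hydraulic radius R = A/P = 12.93/12.17 = 1.062 m.
Rearranging Manning's equation: n = (1/Q) A R^(2/3) S^(1/2) = (1/8.96) × 12.93 × 1.062^(2/3) × √0.00064 = 0.038.

n = 0.038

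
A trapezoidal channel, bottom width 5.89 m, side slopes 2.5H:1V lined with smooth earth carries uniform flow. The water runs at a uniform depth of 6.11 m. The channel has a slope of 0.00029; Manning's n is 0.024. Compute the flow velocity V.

With bottom width b = 5.89 m and side slope z = 2.5: A = (b + zy)y = (5.89 + 2.5×6.11)×6.11 = 129.3 m²; P = b + 2y√(1+z²) = 5.89 + 2×6.11×2.693 = 38.79 m.
Hydraulic radius R = A/P = 129.3/38.79 = 3.334 m.
From Manning's equation, V = (1/n) R^(2/3) S^(1/2) = (1/0.024) × 3.334^(2/3) × 0.00029^(1/2) = 1.58 m/s.

V = 1.58 m/s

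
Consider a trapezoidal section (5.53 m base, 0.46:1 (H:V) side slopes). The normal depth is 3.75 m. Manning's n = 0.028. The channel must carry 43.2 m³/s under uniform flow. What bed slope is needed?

With bottom width b = 5.53 m and side slope z = 0.46: A = (b + zy)y = (5.53 + 0.46×3.75)×3.75 = 27.21 m²; P = b + 2y√(1+z²) = 5.53 + 2×3.75×1.101 = 13.79 m.
Hydraulic radius R = A/P = 27.21/13.79 = 1.974 m.
From Manning's equation, S = [nQ / (1 A R^(2/3))]² = [0.028 × 43.2 / (1 × 27.21 × 1.974^(2/3))]² = 0.000799.

S = 0.000799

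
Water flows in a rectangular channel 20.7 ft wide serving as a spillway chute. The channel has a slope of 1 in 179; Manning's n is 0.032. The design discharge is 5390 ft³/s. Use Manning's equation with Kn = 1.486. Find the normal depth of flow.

Manning's equation rearranged: A R^(2/3) = nQ / (1.486·√S) = 0.032 × 5390 / (1.486 × √0.005587) = 1553.
At y = 14.7 ft: A R^(2/3) = 1013 — too small.
At y = 20.7 ft: A R^(2/3) = 1553 — ≈ 1553.

y_n = 20.7 ft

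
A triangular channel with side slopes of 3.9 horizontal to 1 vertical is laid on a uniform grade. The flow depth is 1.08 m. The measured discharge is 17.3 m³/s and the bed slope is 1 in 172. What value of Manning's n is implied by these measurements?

For a triangular section with side slope z = 3.9: A = zy² = 3.9×1.08² = 4.549 m²; P = 2y√(1+z²) = 2×1.08×4.026 = 8.697 m.
Hydraulic radius R = A/P = 4.549/8.697 = 0.5231 m.
Rearranging Manning's equation: n = (1/Q) A R^(2/3) S^(1/2) = (1/17.3) × 4.549 × 0.5231^(2/3) × √0.005814 = 0.013.

n = 0.013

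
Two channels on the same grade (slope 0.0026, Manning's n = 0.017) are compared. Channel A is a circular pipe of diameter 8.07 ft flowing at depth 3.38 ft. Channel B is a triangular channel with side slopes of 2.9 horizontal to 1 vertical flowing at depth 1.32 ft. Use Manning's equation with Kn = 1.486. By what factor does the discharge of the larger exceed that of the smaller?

Channel A: For a circular section of diameter D = 8.07 ft at depth y = 3.38 ft, the central angle is θ = 2 arccos(1 − 2y/D) = 2.815 rad. Then A = (D²/8)(θ − sin θ) = 20.31 ft² and P = Dθ/2 = 11.36 ft. Hydraulic radius R = A/P = 20.31/11.36 = 1.788 ft. Q_A = (1.486/0.017)·20.31·1.788^(2/3)·√0.0026 = 133.4 ft³/s.
Channel B: For a triangular section with side slope z = 2.9: A = zy² = 2.9×1.32² = 5.053 ft²; P = 2y√(1+z²) = 2×1.32×3.068 = 8.098 ft. Hydraulic radius R = A/P = 5.053/8.098 = 0.6239 ft. Q_B = (1.486/0.017)·5.053·0.6239^(2/3)·√0.0026 = 16.44 ft³/s.
The larger discharge is 133.4 ft³/s and the smaller is 16.44 ft³/s; the ratio is 8.11.

8.11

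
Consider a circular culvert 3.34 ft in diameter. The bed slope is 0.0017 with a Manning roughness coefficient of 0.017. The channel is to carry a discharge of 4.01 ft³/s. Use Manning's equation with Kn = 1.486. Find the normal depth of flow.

Manning's equation rearranged: A R^(2/3) = nQ / (1.486·√S) = 0.017 × 4.01 / (1.486 × √0.0017) = 1.113.
Try y = 0.765 ft: A R^(2/3) = 0.8939 — short.
Try y = 0.854 ft: A R^(2/3) = 1.113 — ≈ 1.113.

y_n = 0.854 ft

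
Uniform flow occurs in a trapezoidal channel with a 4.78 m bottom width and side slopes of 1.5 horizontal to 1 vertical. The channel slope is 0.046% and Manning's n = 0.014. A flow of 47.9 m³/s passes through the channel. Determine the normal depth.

y_n = 2.62 m

Manning's equation rearranged: A R^(2/3) = nQ / (1·√S) = 0.014 × 47.9 / (√0.00046) = 31.27.
Trying y = 2.2 m: A R^(2/3) = 22.23 — low.
Trying y = 2.62 m: A R^(2/3) = 31.27 — matches.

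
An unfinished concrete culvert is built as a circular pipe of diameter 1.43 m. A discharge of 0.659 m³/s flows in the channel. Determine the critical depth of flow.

y_c = 0.414 m

At critical depth, Q² T / (g A³) = 1, i.e. A³/T = Q²/g = 0.659²/9.81 = 0.04427.
Trying y = 0.355 m: A³/T = 0.02432 — short.
Trying y = 0.524 m: A³/T = 0.11 — over.
Trying y = 0.414 m: A³/T = 0.04423 — close enough.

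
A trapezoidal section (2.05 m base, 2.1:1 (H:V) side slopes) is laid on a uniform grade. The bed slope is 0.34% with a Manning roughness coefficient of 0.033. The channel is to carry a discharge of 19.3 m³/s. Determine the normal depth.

Manning's equation rearranged: A R^(2/3) = nQ / (1·√S) = 0.033 × 19.3 / (√0.0034) = 10.92.
At y = 2.08 m: A R^(2/3) = 14.55 — too large.
At y = 1.26 m: A R^(2/3) = 4.875 — too small.
At y = 1.83 m: A R^(2/3) = 10.93 — close enough.

y_n = 1.83 m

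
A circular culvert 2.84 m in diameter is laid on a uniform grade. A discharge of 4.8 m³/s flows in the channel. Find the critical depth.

y_c = 0.946 m

At critical depth, Q² T / (g A³) = 1, i.e. A³/T = Q²/g = 4.8²/9.81 = 2.349.
Trying y = 0.75 m: A³/T = 0.956 — low.
Trying y = 0.946 m: A³/T = 2.352 — ≈ 2.349.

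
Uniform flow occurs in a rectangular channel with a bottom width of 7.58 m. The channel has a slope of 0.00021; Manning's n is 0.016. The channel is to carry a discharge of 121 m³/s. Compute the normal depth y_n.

Manning's equation rearranged: A R^(2/3) = nQ / (1·√S) = 0.016 × 121 / (√0.00021) = 133.6.
Try y = 9.99 m: A R^(2/3) = 148.5 — high.
Try y = 7.93 m: A R^(2/3) = 112.6 — low.
Try y = 9.14 m: A R^(2/3) = 133.6 — close enough.

y_n = 9.14 m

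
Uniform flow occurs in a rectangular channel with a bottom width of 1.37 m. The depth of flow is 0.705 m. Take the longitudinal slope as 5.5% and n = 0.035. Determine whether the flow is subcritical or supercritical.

supercritical

Flow area A = b·y = 1.37 × 0.705 = 0.9658 m². Wetted perimeter P = b + 2y = 1.37 + 2×0.705 = 2.78 m.
Hydraulic radius R = A/P = 0.9658/2.78 = 0.3474 m.
V = (1/n) R^(2/3) √S = (1/0.035) × 0.3474^(2/3) × √0.055 = 3.311 m/s. Hydraulic depth D_h = A/T = 0.9658/1.37 = 0.705 m.
Froude number Fr = V/√(g·D_h) = 3.311/√(9.81×0.705) = 1.26, which is greater than 1, so the flow is supercritical.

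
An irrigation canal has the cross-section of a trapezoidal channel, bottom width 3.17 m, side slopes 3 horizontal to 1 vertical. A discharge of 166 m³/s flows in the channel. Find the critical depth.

At critical depth, Q² T / (g A³) = 1, i.e. A³/T = Q²/g = 166²/9.81 = 2809.
Try y = 3.99 m: A³/T = 8131 — high.
Try y = 3.14 m: A³/T = 2807 — ≈ 2809.

y_c = 3.14 m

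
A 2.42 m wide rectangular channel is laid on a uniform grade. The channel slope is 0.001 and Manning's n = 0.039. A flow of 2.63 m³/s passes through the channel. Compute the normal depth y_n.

Manning's equation rearranged: A R^(2/3) = nQ / (1·√S) = 0.039 × 2.63 / (√0.001) = 3.244.
Try y = 1.5 m: A R^(2/3) = 2.779 — low.
Try y = 1.96 m: A R^(2/3) = 3.909 — high.
Try y = 1.69 m: A R^(2/3) = 3.24 — matches.

y_n = 1.69 m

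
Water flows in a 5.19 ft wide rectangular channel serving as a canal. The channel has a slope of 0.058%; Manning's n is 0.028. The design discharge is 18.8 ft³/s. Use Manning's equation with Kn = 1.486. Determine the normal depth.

Manning's equation rearranged: A R^(2/3) = nQ / (1.486·√S) = 0.028 × 18.8 / (1.486 × √0.00058) = 14.71.
Try y = 2.91 ft: A R^(2/3) = 18.65 — over.
Try y = 2.43 ft: A R^(2/3) = 14.67 — ≈ 14.71.

y_n = 2.43 ft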